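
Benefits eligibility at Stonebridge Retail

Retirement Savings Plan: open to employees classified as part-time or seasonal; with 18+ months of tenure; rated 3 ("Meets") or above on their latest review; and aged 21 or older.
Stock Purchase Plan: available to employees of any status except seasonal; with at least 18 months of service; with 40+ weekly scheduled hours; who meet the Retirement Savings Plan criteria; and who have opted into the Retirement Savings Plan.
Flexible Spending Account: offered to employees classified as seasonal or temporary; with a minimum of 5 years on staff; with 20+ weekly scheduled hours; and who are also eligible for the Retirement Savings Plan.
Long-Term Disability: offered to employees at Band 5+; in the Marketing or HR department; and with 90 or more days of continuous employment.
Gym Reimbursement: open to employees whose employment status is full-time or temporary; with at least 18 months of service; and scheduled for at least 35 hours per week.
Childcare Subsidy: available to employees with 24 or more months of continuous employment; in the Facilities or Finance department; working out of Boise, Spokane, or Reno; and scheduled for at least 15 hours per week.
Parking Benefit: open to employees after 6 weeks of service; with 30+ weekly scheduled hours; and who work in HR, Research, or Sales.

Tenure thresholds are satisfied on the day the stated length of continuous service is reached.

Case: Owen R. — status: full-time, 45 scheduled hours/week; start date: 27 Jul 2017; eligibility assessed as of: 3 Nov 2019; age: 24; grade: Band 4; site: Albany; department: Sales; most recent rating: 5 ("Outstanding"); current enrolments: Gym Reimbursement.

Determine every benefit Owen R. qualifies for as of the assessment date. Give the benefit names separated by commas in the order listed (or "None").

Gym Reimbursement, Parking Benefit

Service from 27 Jul 2017 to 3 Nov 2019: 829 days.
Retirement Savings Plan — status full-time ✗ (requires part-time or seasonal) → not eligible.
Stock Purchase Plan — status full-time ✓ (not excluded); service 829 days ≥ 18 months (≈540 days) ✓; 45 hrs/wk ≥ 40 ✓; not eligible for Retirement Savings Plan ✗ → not eligible.
Flexible Spending Account — status full-time ✗ (requires seasonal or temporary) → not eligible.
Long-Term Disability — grade Band 4 < Band 5 ✗ → not eligible.
Gym Reimbursement — status full-time ✓; service 829 days ≥ 18 months (≈540 days) ✓; 45 hrs/wk ≥ 35 ✓ → eligible.
Childcare Subsidy — service 829 days ≥ 24 months (≈720 days) ✓; dept Sales ✗ → not eligible.
Parking Benefit — service 829 days ≥ 6 weeks (≈42 days) ✓; 45 hrs/wk ≥ 30 ✓; dept Sales ✓ → eligible.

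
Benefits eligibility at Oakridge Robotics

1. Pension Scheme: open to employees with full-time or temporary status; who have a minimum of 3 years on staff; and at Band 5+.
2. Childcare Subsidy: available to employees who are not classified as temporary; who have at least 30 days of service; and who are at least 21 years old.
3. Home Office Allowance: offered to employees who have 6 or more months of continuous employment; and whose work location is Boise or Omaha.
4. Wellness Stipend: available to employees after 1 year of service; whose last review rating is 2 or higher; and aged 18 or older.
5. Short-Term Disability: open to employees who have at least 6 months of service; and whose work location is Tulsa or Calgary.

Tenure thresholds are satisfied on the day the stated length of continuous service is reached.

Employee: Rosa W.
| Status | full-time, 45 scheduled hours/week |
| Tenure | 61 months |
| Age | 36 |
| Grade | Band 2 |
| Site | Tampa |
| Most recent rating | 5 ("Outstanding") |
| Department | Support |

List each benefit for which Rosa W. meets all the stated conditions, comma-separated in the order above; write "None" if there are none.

Childcare Subsidy, Wellness Stipend

Pension Scheme — status full-time ✓; service 61 months ≥ 3 years (≈1095 days) ✓; grade Band 2 < Band 5 ✗ → not eligible.
Childcare Subsidy — status full-time ✓ (not excluded); service 61 months ≥ 30 days ✓; age 36 ≥ 21 ✓ → eligible.
Home Office Allowance — service 61 months ≥ 6 months ✓; site Tampa ✗ (not Boise or Omaha) → not eligible.
Wellness Stipend — service 61 months ≥ 1 year (≈365 days) ✓; rating 5 ≥ 2 ✓; age 36 ≥ 18 ✓ → eligible.
Short-Term Disability — service 61 months ≥ 6 months ✓; site Tampa ✗ (not Tulsa or Calgary) → not eligible.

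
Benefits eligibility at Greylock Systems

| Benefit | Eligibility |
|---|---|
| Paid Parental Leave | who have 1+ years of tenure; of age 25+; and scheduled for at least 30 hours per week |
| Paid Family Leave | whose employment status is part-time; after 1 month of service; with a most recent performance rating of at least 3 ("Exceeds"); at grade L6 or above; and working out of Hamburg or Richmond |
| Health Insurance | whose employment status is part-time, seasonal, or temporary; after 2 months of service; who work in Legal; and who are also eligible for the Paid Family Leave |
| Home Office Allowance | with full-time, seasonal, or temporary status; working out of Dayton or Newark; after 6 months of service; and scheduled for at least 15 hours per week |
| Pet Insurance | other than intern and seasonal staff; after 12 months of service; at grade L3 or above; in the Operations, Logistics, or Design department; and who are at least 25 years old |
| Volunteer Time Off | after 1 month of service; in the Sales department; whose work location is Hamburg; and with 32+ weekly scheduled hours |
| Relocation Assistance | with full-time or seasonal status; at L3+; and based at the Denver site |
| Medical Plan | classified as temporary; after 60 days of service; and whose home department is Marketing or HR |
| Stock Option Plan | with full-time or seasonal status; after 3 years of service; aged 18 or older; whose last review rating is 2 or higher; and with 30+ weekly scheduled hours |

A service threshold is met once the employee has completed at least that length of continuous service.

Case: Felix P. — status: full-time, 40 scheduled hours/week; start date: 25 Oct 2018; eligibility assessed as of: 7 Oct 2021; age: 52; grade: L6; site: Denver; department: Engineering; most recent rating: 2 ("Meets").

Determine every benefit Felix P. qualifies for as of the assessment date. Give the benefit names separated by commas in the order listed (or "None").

Paid Parental Leave, Relocation Assistance

Service from 25 Oct 2018 to 7 Oct 2021: 1078 days.
Paid Parental Leave — service 1078 days ≥ 1 year (≈365 days) ✓; age 52 ≥ 25 ✓; 40 hrs/wk ≥ 30 ✓ → eligible.
Paid Family Leave — status full-time ✗ (requires part-time) → not eligible.
Health Insurance — status full-time ✗ (requires part-time, seasonal, or temporary) → not eligible.
Home Office Allowance — status full-time ✓; site Denver ✗ (not Dayton or Newark) → not eligible.
Pet Insurance — status full-time ✓ (not excluded); service 1078 days ≥ 12 months (≈360 days) ✓; grade L6 ≥ L3 ✓; dept Engineering ✗ → not eligible.
Volunteer Time Off — service 1078 days ≥ 1 month (≈30 days) ✓; dept Engineering ✗ → not eligible.
Relocation Assistance — status full-time ✓; grade L6 ≥ L3 ✓; site Denver ✓ → eligible.
Medical Plan — status full-time ✗ (requires temporary) → not eligible.
Stock Option Plan — status full-time ✓; service 1078 days < 3 years (≈1095 days) ✗ → not eligible.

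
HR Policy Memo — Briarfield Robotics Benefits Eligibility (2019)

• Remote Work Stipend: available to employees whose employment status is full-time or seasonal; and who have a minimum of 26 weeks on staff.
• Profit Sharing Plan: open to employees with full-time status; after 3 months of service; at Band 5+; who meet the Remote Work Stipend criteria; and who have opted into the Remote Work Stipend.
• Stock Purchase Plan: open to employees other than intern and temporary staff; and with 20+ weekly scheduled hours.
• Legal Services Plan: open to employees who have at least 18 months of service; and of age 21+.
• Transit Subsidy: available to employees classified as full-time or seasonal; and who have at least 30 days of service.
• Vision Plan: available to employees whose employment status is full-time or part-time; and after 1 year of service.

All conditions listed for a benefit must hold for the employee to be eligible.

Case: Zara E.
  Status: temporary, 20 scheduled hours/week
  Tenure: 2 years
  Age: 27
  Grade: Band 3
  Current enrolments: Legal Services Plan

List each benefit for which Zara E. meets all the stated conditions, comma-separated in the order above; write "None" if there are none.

Remote Work Stipend — status temporary ✗ (requires full-time or seasonal) → not eligible.
Profit Sharing Plan — status temporary ✗ (requires full-time) → not eligible.
Stock Purchase Plan — status temporary ✗ (excluded) → not eligible.
Legal Services Plan — service 2 years ≥ 18 months (≈540 days) ✓; age 27 ≥ 21 ✓ → eligible.
Transit Subsidy — status temporary ✗ (requires full-time or seasonal) → not eligible.
Vision Plan — status temporary ✗ (requires full-time or part-time) → not eligible.

Legal Services Plan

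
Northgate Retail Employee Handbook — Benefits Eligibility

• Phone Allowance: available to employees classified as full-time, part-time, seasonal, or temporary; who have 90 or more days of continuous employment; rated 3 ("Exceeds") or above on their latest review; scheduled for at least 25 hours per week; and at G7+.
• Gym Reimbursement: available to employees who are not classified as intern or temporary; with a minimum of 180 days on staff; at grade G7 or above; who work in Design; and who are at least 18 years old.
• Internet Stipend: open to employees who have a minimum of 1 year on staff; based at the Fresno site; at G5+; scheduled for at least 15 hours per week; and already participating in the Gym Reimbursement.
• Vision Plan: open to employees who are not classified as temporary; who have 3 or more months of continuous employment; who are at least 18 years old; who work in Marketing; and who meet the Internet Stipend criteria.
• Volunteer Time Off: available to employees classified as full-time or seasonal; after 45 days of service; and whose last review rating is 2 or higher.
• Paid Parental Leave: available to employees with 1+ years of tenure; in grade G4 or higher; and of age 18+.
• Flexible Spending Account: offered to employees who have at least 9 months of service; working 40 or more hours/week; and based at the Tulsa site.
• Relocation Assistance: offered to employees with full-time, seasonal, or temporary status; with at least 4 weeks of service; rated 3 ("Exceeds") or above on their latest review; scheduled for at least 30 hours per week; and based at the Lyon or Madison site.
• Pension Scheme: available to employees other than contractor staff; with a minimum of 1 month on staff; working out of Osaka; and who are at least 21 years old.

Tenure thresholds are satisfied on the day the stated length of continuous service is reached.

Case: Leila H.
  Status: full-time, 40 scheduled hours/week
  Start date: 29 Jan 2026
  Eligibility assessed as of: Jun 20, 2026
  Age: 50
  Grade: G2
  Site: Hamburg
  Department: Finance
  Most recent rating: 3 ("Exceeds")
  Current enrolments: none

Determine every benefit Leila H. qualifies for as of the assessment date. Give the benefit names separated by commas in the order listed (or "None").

Service from 29 Jan 2026 to Jun 20, 2026: 142 days.
Phone Allowance — status full-time ✓; service 142 days ≥ 90 days ✓; rating 3 ≥ 3 ✓; 40 hrs/wk ≥ 25 ✓; grade G2 < G7 ✗ → not eligible.
Gym Reimbursement — status full-time ✓ (not excluded); service 142 days < 180 days ✗ → not eligible.
Internet Stipend — service 142 days < 1 year (≈365 days) ✗ → not eligible.
Vision Plan — status full-time ✓ (not excluded); service 142 days ≥ 3 months (≈90 days) ✓; age 50 ≥ 18 ✓; dept Finance ✗ → not eligible.
Volunteer Time Off — status full-time ✓; service 142 days ≥ 45 days ✓; rating 3 ≥ 2 ✓ → eligible.
Paid Parental Leave — service 142 days < 1 year (≈365 days) ✗ → not eligible.
Flexible Spending Account — service 142 days < 9 months (≈270 days) ✗ → not eligible.
Relocation Assistance — status full-time ✓; service 142 days ≥ 4 weeks (≈28 days) ✓; rating 3 ≥ 3 ✓; 40 hrs/wk ≥ 30 ✓; site Hamburg ✗ (not Lyon or Madison) → not eligible.
Pension Scheme — status full-time ✓ (not excluded); service 142 days ≥ 1 month (≈30 days) ✓; site Hamburg ✗ (not Osaka) → not eligible.

Volunteer Time Off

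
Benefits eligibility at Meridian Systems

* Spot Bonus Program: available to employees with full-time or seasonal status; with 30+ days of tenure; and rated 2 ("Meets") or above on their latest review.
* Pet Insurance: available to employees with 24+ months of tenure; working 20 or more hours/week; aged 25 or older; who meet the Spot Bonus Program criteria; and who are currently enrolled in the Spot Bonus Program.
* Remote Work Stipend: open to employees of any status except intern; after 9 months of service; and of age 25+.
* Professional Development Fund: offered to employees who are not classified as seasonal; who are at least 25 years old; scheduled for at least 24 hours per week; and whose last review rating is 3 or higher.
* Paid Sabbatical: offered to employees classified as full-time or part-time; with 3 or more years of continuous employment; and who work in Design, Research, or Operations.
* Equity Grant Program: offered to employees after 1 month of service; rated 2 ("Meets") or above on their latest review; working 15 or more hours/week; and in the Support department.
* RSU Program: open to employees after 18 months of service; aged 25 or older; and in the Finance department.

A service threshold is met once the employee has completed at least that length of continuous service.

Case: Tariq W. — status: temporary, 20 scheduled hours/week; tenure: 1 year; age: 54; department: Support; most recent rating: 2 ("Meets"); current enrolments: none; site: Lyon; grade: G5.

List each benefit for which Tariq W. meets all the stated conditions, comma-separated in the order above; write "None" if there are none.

Spot Bonus Program — status temporary ✗ (requires full-time or seasonal) → not eligible.
Pet Insurance — service 1 year < 24 months (≈720 days) ✗ → not eligible.
Remote Work Stipend — status temporary ✓ (not excluded); service 1 year ≥ 9 months (≈270 days) ✓; age 54 ≥ 25 ✓ → eligible.
Professional Development Fund — status temporary ✓ (not excluded); age 54 ≥ 25 ✓; 20 hrs/wk < 24 ✗ → not eligible.
Paid Sabbatical — status temporary ✗ (requires full-time or part-time) → not eligible.
Equity Grant Program — service 1 year ≥ 1 month (≈30 days) ✓; rating 2 ≥ 2 ✓; 20 hrs/wk ≥ 15 ✓; dept Support ✓ → eligible.
RSU Program — service 1 year < 18 months (≈540 days) ✗ → not eligible.

Remote Work Stipend, Equity Grant Program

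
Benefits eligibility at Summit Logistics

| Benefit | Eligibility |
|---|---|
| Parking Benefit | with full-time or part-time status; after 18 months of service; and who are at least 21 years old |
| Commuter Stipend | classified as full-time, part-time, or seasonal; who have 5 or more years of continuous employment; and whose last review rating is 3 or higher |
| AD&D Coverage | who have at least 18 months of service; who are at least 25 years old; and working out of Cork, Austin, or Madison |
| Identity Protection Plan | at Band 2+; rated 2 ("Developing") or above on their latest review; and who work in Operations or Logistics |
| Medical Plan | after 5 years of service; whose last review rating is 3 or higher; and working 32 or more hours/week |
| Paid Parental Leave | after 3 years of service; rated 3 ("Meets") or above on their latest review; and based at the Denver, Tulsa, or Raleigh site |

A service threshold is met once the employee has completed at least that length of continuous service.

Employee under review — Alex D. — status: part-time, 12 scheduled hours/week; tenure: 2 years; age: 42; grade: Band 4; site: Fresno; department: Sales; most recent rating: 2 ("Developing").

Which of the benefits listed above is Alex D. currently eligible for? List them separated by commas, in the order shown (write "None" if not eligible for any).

Parking Benefit — status part-time ✓; service 2 years ≥ 18 months (≈540 days) ✓; age 42 ≥ 21 ✓ → eligible.
Commuter Stipend — status part-time ✓; service 2 years < 5 years ✗ → not eligible.
AD&D Coverage — service 2 years ≥ 18 months (≈540 days) ✓; age 42 ≥ 25 ✓; site Fresno ✗ (not Cork, Austin, or Madison) → not eligible.
Identity Protection Plan — grade Band 4 ≥ Band 2 ✓; rating 2 ≥ 2 ✓; dept Sales ✗ → not eligible.
Medical Plan — service 2 years < 5 years ✗ → not eligible.
Paid Parental Leave — service 2 years < 3 years ✗ → not eligible.

Parking Benefit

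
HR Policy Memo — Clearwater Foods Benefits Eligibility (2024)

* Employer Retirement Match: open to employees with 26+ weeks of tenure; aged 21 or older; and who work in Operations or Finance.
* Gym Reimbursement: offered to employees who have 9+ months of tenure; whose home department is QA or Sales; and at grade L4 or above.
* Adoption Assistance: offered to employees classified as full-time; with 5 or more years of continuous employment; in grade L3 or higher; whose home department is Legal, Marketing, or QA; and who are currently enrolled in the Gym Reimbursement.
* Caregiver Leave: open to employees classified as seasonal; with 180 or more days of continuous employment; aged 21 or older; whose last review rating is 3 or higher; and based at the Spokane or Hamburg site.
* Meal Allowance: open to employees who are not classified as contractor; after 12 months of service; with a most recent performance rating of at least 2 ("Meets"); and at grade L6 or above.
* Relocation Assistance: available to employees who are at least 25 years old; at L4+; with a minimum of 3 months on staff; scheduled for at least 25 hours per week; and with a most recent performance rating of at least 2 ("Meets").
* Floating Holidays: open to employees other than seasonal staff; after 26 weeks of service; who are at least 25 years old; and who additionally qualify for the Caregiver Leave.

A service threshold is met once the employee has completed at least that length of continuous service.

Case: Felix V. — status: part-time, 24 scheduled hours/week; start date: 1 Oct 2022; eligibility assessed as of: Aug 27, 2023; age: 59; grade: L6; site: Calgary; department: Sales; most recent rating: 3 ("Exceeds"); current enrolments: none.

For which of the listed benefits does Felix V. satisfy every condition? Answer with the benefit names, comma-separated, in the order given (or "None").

Service from 1 Oct 2022 to Aug 27, 2023: 330 days.
Employer Retirement Match — service 330 days ≥ 26 weeks (≈182 days) ✓; age 59 ≥ 21 ✓; dept Sales ✗ → not eligible.
Gym Reimbursement — service 330 days ≥ 9 months (≈270 days) ✓; dept Sales ✓; grade L6 ≥ L4 ✓ → eligible.
Adoption Assistance — status part-time ✗ (requires full-time) → not eligible.
Caregiver Leave — status part-time ✗ (requires seasonal) → not eligible.
Meal Allowance — status part-time ✓ (not excluded); service 330 days < 12 months (≈360 days) ✗ → not eligible.
Relocation Assistance — age 59 ≥ 25 ✓; grade L6 ≥ L4 ✓; service 330 days ≥ 3 months (≈90 days) ✓; 24 hrs/wk < 25 ✗ → not eligible.
Floating Holidays — status part-time ✓ (not excluded); service 330 days ≥ 26 weeks (≈182 days) ✓; age 59 ≥ 25 ✓; not eligible for Caregiver Leave ✗ → not eligible.

Gym Reimbursement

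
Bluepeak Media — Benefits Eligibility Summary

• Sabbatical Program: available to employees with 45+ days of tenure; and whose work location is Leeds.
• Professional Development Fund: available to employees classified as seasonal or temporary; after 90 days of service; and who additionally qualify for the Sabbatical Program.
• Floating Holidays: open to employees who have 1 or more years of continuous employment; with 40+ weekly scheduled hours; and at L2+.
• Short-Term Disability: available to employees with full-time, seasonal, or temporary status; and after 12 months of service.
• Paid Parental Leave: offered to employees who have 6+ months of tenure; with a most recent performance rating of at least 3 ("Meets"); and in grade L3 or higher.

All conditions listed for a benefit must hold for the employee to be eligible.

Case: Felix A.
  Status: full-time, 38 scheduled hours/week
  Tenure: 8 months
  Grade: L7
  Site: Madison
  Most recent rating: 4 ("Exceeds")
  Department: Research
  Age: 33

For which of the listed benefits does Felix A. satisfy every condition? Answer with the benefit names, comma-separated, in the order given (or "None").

Sabbatical Program — service 8 months ≥ 45 days ✓; site Madison ✗ (not Leeds) → not eligible.
Professional Development Fund — status full-time ✗ (requires seasonal or temporary) → not eligible.
Floating Holidays — service 8 months < 1 year (≈365 days) ✗ → not eligible.
Short-Term Disability — status full-time ✓; service 8 months < 12 months ✗ → not eligible.
Paid Parental Leave — service 8 months ≥ 6 months ✓; rating 4 ≥ 3 ✓; grade L7 ≥ L3 ✓ → eligible.

Paid Parental Leave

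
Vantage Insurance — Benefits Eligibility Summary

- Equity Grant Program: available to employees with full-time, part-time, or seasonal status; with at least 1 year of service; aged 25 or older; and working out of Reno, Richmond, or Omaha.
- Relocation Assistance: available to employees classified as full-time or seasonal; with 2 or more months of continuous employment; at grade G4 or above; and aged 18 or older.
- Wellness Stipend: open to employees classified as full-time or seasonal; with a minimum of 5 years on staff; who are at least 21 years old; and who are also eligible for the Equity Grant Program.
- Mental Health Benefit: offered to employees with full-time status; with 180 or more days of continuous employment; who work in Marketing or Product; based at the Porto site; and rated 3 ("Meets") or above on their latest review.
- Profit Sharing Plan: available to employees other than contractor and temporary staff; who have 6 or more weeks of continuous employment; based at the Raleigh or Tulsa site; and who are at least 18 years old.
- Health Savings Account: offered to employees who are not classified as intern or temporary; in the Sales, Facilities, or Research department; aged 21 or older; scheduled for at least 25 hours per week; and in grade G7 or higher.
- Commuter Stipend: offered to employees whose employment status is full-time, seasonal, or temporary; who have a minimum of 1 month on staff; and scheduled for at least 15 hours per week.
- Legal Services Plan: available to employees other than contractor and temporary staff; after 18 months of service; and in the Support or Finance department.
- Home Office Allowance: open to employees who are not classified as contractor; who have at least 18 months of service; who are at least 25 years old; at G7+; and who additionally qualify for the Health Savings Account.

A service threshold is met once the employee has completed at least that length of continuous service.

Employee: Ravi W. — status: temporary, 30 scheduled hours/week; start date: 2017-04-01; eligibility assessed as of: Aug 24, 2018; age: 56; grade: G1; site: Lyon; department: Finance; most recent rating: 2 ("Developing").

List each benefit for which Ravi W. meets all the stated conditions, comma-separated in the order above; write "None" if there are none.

Service from 2017-04-01 to Aug 24, 2018: 510 days.
Equity Grant Program — status temporary ✗ (requires full-time, part-time, or seasonal) → not eligible.
Relocation Assistance — status temporary ✗ (requires full-time or seasonal) → not eligible.
Wellness Stipend — status temporary ✗ (requires full-time or seasonal) → not eligible.
Mental Health Benefit — status temporary ✗ (requires full-time) → not eligible.
Profit Sharing Plan — status temporary ✗ (excluded) → not eligible.
Health Savings Account — status temporary ✗ (excluded) → not eligible.
Commuter Stipend — status temporary ✓; service 510 days ≥ 1 month (≈30 days) ✓; 30 hrs/wk ≥ 15 ✓ → eligible.
Legal Services Plan — status temporary ✗ (excluded) → not eligible.
Home Office Allowance — status temporary ✓ (not excluded); service 510 days < 18 months (≈540 days) ✗ → not eligible.

Commuter Stipend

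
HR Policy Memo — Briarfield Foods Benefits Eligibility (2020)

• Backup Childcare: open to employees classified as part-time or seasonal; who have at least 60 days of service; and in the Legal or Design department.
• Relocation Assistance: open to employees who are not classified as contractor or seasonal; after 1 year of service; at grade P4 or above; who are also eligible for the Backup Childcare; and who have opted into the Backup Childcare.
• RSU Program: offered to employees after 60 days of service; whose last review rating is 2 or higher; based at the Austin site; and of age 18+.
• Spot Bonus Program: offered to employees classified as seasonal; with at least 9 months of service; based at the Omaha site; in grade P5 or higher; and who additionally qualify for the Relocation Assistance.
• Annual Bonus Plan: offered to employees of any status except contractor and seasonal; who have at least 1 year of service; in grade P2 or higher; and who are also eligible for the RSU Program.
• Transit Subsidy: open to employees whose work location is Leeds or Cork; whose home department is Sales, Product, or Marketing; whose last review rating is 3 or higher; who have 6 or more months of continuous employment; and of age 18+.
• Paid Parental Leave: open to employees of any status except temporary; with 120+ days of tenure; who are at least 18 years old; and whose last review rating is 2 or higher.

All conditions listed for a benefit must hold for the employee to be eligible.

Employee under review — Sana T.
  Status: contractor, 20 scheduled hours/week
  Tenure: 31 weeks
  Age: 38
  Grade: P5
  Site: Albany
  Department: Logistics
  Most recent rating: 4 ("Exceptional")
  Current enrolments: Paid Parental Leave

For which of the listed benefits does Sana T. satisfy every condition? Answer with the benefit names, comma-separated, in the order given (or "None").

Backup Childcare — status contractor ✗ (requires part-time or seasonal) → not eligible.
Relocation Assistance — status contractor ✗ (excluded) → not eligible.
RSU Program — service 31 weeks ≥ 60 days ✓; rating 4 ≥ 2 ✓; site Albany ✗ (not Austin) → not eligible.
Spot Bonus Program — status contractor ✗ (requires seasonal) → not eligible.
Annual Bonus Plan — status contractor ✗ (excluded) → not eligible.
Transit Subsidy — site Albany ✗ (not Leeds or Cork) → not eligible.
Paid Parental Leave — status contractor ✓ (not excluded); service 31 weeks ≥ 120 days ✓; age 38 ≥ 18 ✓; rating 4 ≥ 2 ✓ → eligible.

Paid Parental Leave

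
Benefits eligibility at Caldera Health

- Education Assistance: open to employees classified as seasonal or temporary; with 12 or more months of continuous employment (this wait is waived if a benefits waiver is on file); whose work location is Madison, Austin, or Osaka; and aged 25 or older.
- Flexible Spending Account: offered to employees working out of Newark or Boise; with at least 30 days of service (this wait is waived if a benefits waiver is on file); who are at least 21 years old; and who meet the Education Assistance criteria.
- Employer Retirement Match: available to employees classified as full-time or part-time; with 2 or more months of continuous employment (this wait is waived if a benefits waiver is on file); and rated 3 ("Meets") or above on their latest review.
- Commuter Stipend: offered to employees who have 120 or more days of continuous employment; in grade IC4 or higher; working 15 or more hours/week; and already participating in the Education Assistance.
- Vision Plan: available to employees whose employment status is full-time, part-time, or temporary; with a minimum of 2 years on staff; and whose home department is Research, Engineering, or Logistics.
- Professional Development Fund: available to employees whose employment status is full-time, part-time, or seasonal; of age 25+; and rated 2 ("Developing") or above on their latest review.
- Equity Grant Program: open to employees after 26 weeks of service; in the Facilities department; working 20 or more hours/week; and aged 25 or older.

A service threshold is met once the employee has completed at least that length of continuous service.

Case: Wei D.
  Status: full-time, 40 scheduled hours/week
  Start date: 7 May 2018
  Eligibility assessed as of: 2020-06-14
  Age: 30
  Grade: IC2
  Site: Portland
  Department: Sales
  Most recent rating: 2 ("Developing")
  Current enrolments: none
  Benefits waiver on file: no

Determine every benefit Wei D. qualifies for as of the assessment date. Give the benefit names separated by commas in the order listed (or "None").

Service from 7 May 2018 to 2020-06-14: 769 days.
Education Assistance — status full-time ✗ (requires seasonal or temporary) → not eligible.
Flexible Spending Account — site Portland ✗ (not Newark or Boise) → not eligible.
Employer Retirement Match — status full-time ✓; no waiver, service 769 days ≥ 2 months (≈60 days) ✓; rating 2 < 3 ✗ → not eligible.
Commuter Stipend — service 769 days ≥ 120 days ✓; grade IC2 < IC4 ✗ → not eligible.
Vision Plan — status full-time ✓; service 769 days ≥ 2 years (≈730 days) ✓; dept Sales ✗ → not eligible.
Professional Development Fund — status full-time ✓; age 30 ≥ 25 ✓; rating 2 ≥ 2 ✓ → eligible.
Equity Grant Program — service 769 days ≥ 26 weeks (≈182 days) ✓; dept Sales ✗ → not eligible.

Professional Development Fund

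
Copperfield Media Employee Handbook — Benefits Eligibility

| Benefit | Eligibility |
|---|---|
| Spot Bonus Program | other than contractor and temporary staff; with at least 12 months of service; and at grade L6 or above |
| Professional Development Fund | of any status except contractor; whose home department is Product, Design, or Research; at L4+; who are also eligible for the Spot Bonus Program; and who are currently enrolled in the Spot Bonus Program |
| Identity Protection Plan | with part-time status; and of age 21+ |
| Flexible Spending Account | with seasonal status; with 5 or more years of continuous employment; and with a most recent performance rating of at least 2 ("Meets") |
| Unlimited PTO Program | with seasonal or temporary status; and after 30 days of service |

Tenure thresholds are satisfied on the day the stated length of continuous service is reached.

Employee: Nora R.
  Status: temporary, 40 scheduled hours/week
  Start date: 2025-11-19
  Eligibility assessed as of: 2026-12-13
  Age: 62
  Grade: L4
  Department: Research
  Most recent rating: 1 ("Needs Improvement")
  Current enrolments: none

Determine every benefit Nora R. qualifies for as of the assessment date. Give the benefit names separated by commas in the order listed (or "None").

Service from 2025-11-19 to 2026-12-13: 389 days.
Spot Bonus Program — status temporary ✗ (excluded) → not eligible.
Professional Development Fund — status temporary ✓ (not excluded); dept Research ✓; grade L4 ≥ L4 ✓; not eligible for Spot Bonus Program ✗ → not eligible.
Identity Protection Plan — status temporary ✗ (requires part-time) → not eligible.
Flexible Spending Account — status temporary ✗ (requires seasonal) → not eligible.
Unlimited PTO Program — status temporary ✓; service 389 days ≥ 30 days ✓ → eligible.

Unlimited PTO Program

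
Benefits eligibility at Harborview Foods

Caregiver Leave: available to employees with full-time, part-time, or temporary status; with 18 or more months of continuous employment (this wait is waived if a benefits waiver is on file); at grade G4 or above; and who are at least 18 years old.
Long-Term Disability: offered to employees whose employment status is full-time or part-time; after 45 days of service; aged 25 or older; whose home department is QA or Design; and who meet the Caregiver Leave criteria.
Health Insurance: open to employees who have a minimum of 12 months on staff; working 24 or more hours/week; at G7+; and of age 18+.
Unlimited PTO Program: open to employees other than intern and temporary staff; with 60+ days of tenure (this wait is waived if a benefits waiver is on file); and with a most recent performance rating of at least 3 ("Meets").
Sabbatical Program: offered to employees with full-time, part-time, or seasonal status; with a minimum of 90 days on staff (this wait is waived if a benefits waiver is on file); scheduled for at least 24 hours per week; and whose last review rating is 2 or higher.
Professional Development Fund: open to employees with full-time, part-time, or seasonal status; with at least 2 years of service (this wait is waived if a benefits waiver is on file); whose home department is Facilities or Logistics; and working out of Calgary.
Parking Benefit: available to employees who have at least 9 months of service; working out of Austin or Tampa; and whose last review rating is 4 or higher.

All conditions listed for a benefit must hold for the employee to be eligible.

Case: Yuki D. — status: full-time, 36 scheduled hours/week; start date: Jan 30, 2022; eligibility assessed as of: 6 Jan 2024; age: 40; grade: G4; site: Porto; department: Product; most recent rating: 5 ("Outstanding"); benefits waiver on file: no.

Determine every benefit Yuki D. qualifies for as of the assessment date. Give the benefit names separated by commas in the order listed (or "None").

Service from Jan 30, 2022 to 6 Jan 2024: 706 days.
Caregiver Leave — status full-time ✓; no waiver, service 706 days ≥ 18 months (≈540 days) ✓; grade G4 ≥ G4 ✓; age 40 ≥ 18 ✓ → eligible.
Long-Term Disability — status full-time ✓; service 706 days ≥ 45 days ✓; age 40 ≥ 25 ✓; dept Product ✗ → not eligible.
Health Insurance — service 706 days ≥ 12 months (≈360 days) ✓; 36 hrs/wk ≥ 24 ✓; grade G4 < G7 ✗ → not eligible.
Unlimited PTO Program — status full-time ✓ (not excluded); no waiver, service 706 days ≥ 60 days ✓; rating 5 ≥ 3 ✓ → eligible.
Sabbatical Program — status full-time ✓; no waiver, service 706 days ≥ 90 days ✓; 36 hrs/wk ≥ 24 ✓; rating 5 ≥ 2 ✓ → eligible.
Professional Development Fund — status full-time ✓; no waiver, service 706 days < 2 years (≈730 days) ✗ → not eligible.
Parking Benefit — service 706 days ≥ 9 months (≈270 days) ✓; site Porto ✗ (not Austin or Tampa) → not eligible.

Caregiver Leave, Unlimited PTO Program, Sabbatical Program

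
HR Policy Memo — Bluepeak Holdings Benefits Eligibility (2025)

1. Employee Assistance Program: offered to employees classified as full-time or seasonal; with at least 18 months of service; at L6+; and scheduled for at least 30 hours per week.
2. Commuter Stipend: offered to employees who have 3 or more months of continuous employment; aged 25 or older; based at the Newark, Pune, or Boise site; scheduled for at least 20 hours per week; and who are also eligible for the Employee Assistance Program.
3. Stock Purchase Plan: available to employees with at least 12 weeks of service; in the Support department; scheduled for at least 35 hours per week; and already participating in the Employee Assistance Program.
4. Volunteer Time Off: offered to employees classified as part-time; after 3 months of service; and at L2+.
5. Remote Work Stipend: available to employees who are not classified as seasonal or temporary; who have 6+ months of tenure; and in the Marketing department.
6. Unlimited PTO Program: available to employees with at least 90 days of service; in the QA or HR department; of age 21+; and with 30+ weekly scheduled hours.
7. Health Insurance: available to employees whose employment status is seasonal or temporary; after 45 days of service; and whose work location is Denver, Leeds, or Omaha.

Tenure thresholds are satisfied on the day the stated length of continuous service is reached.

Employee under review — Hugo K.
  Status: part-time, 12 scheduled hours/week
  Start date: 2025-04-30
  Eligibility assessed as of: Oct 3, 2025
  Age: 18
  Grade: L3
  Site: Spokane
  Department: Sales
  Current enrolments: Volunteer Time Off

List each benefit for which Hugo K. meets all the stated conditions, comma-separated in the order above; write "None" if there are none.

Volunteer Time Off

Service from 2025-04-30 to Oct 3, 2025: 156 days.
Employee Assistance Program — status part-time ✗ (requires full-time or seasonal) → not eligible.
Commuter Stipend — service 156 days ≥ 3 months (≈90 days) ✓; age 18 < 25 ✗ → not eligible.
Stock Purchase Plan — service 156 days ≥ 12 weeks (≈84 days) ✓; dept Sales ✗ → not eligible.
Volunteer Time Off — status part-time ✓; service 156 days ≥ 3 months (≈90 days) ✓; grade L3 ≥ L2 ✓ → eligible.
Remote Work Stipend — status part-time ✓ (not excluded); service 156 days < 6 months (≈180 days) ✗ → not eligible.
Unlimited PTO Program — service 156 days ≥ 90 days ✓; dept Sales ✗ → not eligible.
Health Insurance — status part-time ✗ (requires seasonal or temporary) → not eligible.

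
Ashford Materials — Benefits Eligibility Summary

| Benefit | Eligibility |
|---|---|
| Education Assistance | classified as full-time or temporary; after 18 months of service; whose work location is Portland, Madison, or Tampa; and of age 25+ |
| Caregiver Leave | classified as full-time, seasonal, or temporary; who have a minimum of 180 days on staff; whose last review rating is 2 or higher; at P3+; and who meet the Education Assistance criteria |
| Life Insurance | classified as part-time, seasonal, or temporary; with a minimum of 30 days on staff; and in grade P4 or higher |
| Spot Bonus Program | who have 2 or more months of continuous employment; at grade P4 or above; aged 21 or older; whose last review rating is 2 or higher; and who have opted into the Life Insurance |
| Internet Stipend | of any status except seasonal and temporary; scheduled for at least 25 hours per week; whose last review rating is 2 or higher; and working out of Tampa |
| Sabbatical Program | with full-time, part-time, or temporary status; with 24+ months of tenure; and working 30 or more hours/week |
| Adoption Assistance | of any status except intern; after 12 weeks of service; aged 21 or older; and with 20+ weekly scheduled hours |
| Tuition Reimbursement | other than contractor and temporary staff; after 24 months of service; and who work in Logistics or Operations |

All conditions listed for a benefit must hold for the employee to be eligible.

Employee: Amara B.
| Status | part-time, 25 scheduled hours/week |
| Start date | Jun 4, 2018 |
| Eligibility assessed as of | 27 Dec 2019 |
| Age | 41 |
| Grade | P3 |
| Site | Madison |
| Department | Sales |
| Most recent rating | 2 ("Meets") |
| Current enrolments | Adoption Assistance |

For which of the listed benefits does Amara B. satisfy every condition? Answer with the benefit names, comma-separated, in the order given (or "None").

Adoption Assistance

Service from Jun 4, 2018 to 27 Dec 2019: 571 days.
Education Assistance — status part-time ✗ (requires full-time or temporary) → not eligible.
Caregiver Leave — status part-time ✗ (requires full-time, seasonal, or temporary) → not eligible.
Life Insurance — status part-time ✓; service 571 days ≥ 30 days ✓; grade P3 < P4 ✗ → not eligible.
Spot Bonus Program — service 571 days ≥ 2 months (≈60 days) ✓; grade P3 < P4 ✗ → not eligible.
Internet Stipend — status part-time ✓ (not excluded); 25 hrs/wk ≥ 25 ✓; rating 2 ≥ 2 ✓; site Madison ✗ (not Tampa) → not eligible.
Sabbatical Program — status part-time ✓; service 571 days < 24 months (≈720 days) ✗ → not eligible.
Adoption Assistance — status part-time ✓ (not excluded); service 571 days ≥ 12 weeks (≈84 days) ✓; age 41 ≥ 21 ✓; 25 hrs/wk ≥ 20 ✓ → eligible.
Tuition Reimbursement — status part-time ✓ (not excluded); service 571 days < 24 months (≈720 days) ✗ → not eligible.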